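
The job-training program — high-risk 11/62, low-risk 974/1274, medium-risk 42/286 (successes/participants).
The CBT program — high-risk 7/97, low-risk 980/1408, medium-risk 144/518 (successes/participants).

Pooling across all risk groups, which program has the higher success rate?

High-risk: the job-training program 11/62 = 17.7%, the CBT program 7/97 = 7.2% → the job-training program
Low-risk: the job-training program 974/1274 = 76.5%, the CBT program 980/1408 = 69.6% → the job-training program
Medium-risk: the job-training program 42/286 = 14.7%, the CBT program 144/518 = 27.8% → the CBT program
Overall: the job-training program 1027/1622 = 63.3%, the CBT program 1131/2023 = 55.9% → the job-training program
(Neither sweeps every risk group, but the job-training program has the higher pooled rate.)

the job-training program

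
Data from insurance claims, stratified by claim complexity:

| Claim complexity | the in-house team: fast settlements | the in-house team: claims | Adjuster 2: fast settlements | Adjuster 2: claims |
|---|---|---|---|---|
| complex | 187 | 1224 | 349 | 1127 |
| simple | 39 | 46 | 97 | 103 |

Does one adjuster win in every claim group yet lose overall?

Complex: the in-house team 187/1224 = 15.3%, Adjuster 2 349/1127 = 31.0% → Adjuster 2
Simple: the in-house team 39/46 = 84.8%, Adjuster 2 97/103 = 94.2% → Adjuster 2
Overall: the in-house team 226/1270 = 17.8%, Adjuster 2 446/1230 = 36.3% → Adjuster 2
Adjuster 2 wins overall and in every claim group — no reversal.

No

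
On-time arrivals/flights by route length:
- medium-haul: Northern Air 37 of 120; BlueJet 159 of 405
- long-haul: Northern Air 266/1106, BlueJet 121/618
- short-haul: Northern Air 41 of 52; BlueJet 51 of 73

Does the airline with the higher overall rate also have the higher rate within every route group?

No

Medium-haul: Northern Air 37/120 = 30.8%, BlueJet 159/405 = 39.3% → BlueJet
Long-haul: Northern Air 266/1106 = 24.1%, BlueJet 121/618 = 19.6% → Northern Air
Short-haul: Northern Air 41/52 = 78.8%, BlueJet 51/73 = 69.9% → Northern Air
Overall: Northern Air 344/1278 = 26.9%, BlueJet 331/1096 = 30.2% → BlueJet
Neither sweeps: Northern Air wins 2 of 3 groups, BlueJet wins 1. BlueJet wins overall but not every group — no Simpson reversal.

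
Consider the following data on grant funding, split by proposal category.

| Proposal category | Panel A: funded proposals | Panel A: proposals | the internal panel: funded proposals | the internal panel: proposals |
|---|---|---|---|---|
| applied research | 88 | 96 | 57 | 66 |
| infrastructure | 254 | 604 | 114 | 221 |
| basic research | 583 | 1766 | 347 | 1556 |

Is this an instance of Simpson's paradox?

Applied research: Panel A 88/96 = 91.7%, the internal panel 57/66 = 86.4% → Panel A
Infrastructure: Panel A 254/604 = 42.1%, the internal panel 114/221 = 51.6% → the internal panel
Basic research: Panel A 583/1766 = 33.0%, the internal panel 347/1556 = 22.3% → Panel A
Overall: Panel A 925/2466 = 37.5%, the internal panel 518/1843 = 28.1% → Panel A
Neither sweeps: Panel A wins 2 of 3 groups, the internal panel wins 1. Panel A wins overall but not every group — no Simpson reversal.

No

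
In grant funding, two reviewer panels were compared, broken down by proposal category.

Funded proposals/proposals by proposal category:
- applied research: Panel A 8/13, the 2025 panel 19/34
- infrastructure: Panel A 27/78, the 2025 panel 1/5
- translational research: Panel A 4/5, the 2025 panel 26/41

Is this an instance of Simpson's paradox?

Applied research: Panel A 8/13 = 61.5%, the 2025 panel 19/34 = 55.9% → Panel A
Infrastructure: Panel A 27/78 = 34.6%, the 2025 panel 1/5 = 20.0% → Panel A
Translational research: Panel A 4/5 = 80.0%, the 2025 panel 26/41 = 63.4% → Panel A
Overall: Panel A 39/96 = 40.6%, the 2025 panel 46/80 = 57.5% → the 2025 panel
Panel A wins each proposal group but the 2025 panel wins overall — the comparison reverses. Panel A's proposals skew toward infrastructure, which has a lower base rate.

Yes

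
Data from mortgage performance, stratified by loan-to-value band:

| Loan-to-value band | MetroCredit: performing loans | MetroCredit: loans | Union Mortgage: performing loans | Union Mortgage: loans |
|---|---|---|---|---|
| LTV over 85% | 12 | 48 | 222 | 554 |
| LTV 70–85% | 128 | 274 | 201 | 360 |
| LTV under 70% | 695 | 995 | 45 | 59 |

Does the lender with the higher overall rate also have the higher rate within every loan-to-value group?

No

LTV over 85%: MetroCredit 12/48 = 25.0%, Union Mortgage 222/554 = 40.1% → Union Mortgage
LTV 70–85%: MetroCredit 128/274 = 46.7%, Union Mortgage 201/360 = 55.8% → Union Mortgage
LTV under 70%: MetroCredit 695/995 = 69.8%, Union Mortgage 45/59 = 76.3% → Union Mortgage
Overall: MetroCredit 835/1317 = 63.4%, Union Mortgage 468/973 = 48.1% → MetroCredit
Union Mortgage wins each loan-to-value group but MetroCredit wins overall — the comparison reverses. Union Mortgage's loans skew toward LTV over 85%, which has a lower base rate.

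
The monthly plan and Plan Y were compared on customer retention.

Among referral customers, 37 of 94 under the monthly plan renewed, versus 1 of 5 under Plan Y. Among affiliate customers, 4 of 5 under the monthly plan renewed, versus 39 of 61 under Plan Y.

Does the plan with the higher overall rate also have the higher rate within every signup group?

Referral: the monthly plan 37/94 = 39.4%, Plan Y 1/5 = 20.0% → the monthly plan
Affiliate: the monthly plan 4/5 = 80.0%, Plan Y 39/61 = 63.9% → the monthly plan
Overall: the monthly plan 41/99 = 41.4%, Plan Y 40/66 = 60.6% → Plan Y
The monthly plan wins each signup group but Plan Y wins overall — the comparison reverses. The monthly plan's customers skew toward referral, which has a lower base rate.

No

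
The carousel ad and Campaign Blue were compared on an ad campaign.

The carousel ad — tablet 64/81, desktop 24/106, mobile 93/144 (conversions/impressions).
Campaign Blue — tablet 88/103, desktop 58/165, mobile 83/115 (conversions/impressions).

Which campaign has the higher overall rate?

Tablet: the carousel ad 64/81 = 79.0%, Campaign Blue 88/103 = 85.4% → Campaign Blue
Desktop: the carousel ad 24/106 = 22.6%, Campaign Blue 58/165 = 35.2% → Campaign Blue
Mobile: the carousel ad 93/144 = 64.6%, Campaign Blue 83/115 = 72.2% → Campaign Blue
Overall: the carousel ad 181/331 = 54.7%, Campaign Blue 229/383 = 59.8% → Campaign Blue

Campaign Blue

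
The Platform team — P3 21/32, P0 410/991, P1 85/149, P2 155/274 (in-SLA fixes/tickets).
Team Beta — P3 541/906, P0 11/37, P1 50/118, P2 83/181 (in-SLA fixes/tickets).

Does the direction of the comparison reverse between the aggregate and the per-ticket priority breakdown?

Yes

P3: the Platform team 21/32 = 65.6%, Team Beta 541/906 = 59.7% → the Platform team
P0: the Platform team 410/991 = 41.4%, Team Beta 11/37 = 29.7% → the Platform team
P1: the Platform team 85/149 = 57.0%, Team Beta 50/118 = 42.4% → the Platform team
P2: the Platform team 155/274 = 56.6%, Team Beta 83/181 = 45.9% → the Platform team
Overall: the Platform team 671/1446 = 46.4%, Team Beta 685/1242 = 55.2% → Team Beta
The Platform team wins each ticket group but Team Beta wins overall — the comparison reverses. The Platform team's tickets skew toward P0, which has a lower base rate.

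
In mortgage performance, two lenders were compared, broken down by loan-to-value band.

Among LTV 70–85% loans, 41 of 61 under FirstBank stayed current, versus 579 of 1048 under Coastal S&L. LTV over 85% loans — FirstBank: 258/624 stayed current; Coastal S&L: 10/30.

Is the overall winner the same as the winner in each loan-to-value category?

LTV 70–85%: FirstBank 41/61 = 67.2%, Coastal S&L 579/1048 = 55.2% → FirstBank
LTV over 85%: FirstBank 258/624 = 41.3%, Coastal S&L 10/30 = 33.3% → FirstBank
Overall: FirstBank 299/685 = 43.6%, Coastal S&L 589/1078 = 54.6% → Coastal S&L
FirstBank wins each loan-to-value group but Coastal S&L wins overall — the comparison reverses. FirstBank's loans skew toward LTV over 85%, which has a lower base rate.

No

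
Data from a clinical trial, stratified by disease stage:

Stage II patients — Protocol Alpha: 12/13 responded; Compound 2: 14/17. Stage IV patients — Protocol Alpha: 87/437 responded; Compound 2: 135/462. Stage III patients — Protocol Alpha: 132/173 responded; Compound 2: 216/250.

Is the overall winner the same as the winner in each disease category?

Stage II: Protocol Alpha 12/13 = 92.3%, Compound 2 14/17 = 82.4% → Protocol Alpha
Stage IV: Protocol Alpha 87/437 = 19.9%, Compound 2 135/462 = 29.2% → Compound 2
Stage III: Protocol Alpha 132/173 = 76.3%, Compound 2 216/250 = 86.4% → Compound 2
Overall: Protocol Alpha 231/623 = 37.1%, Compound 2 365/729 = 50.1% → Compound 2
Neither sweeps: Protocol Alpha wins 1 of 3 groups, Compound 2 wins 2. Compound 2 wins overall but not every group — no Simpson reversal.

No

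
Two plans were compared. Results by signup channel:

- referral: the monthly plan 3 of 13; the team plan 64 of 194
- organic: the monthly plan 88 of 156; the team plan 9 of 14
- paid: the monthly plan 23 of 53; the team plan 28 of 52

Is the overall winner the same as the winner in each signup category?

No

Referral: the monthly plan 3/13 = 23.1%, the team plan 64/194 = 33.0% → the team plan
Organic: the monthly plan 88/156 = 56.4%, the team plan 9/14 = 64.3% → the team plan
Paid: the monthly plan 23/53 = 43.4%, the team plan 28/52 = 53.8% → the team plan
Overall: the monthly plan 114/222 = 51.4%, the team plan 101/260 = 38.8% → the monthly plan
The team plan wins each signup group but the monthly plan wins overall — the comparison reverses. The team plan's customers skew toward referral, which has a lower base rate.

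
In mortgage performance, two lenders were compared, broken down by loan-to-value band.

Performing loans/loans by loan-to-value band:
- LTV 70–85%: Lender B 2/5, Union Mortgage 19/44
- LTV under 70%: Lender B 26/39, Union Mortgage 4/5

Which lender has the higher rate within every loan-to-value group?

LTV 70–85%: Lender B 2/5 = 40.0%, Union Mortgage 19/44 = 43.2% → Union Mortgage
LTV under 70%: Lender B 26/39 = 66.7%, Union Mortgage 4/5 = 80.0% → Union Mortgage
Union Mortgage has the higher rate in both groups.

Union Mortgage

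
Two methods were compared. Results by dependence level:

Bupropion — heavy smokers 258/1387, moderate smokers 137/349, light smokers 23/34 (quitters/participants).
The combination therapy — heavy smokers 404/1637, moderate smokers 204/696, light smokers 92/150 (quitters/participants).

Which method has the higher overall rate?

the combination therapy

Heavy smokers: bupropion 258/1387 = 18.6%, the combination therapy 404/1637 = 24.7% → the combination therapy
Moderate smokers: bupropion 137/349 = 39.3%, the combination therapy 204/696 = 29.3% → bupropion
Light smokers: bupropion 23/34 = 67.6%, the combination therapy 92/150 = 61.3% → bupropion
Overall: bupropion 418/1770 = 23.6%, the combination therapy 700/2483 = 28.2% → the combination therapy
(Neither sweeps every dependence group, but the combination therapy has the higher pooled rate.)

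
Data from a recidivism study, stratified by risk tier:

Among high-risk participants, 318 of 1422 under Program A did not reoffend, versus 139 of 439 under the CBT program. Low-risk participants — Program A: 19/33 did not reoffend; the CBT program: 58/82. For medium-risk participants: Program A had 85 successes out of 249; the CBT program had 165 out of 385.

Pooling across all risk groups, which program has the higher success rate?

High-risk: Program A 318/1422 = 22.4%, the CBT program 139/439 = 31.7% → the CBT program
Low-risk: Program A 19/33 = 57.6%, the CBT program 58/82 = 70.7% → the CBT program
Medium-risk: Program A 85/249 = 34.1%, the CBT program 165/385 = 42.9% → the CBT program
Overall: Program A 422/1704 = 24.8%, the CBT program 362/906 = 40.0% → the CBT program

the CBT program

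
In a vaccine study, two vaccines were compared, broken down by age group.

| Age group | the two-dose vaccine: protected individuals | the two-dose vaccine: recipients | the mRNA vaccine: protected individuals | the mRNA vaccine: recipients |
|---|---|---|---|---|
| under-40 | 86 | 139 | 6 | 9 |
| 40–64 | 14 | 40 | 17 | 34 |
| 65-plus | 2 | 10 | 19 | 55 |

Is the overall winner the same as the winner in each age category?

No

Under-40: the two-dose vaccine 86/139 = 61.9%, the mRNA vaccine 6/9 = 66.7% → the mRNA vaccine
40–64: the two-dose vaccine 14/40 = 35.0%, the mRNA vaccine 17/34 = 50.0% → the mRNA vaccine
65-plus: the two-dose vaccine 2/10 = 20.0%, the mRNA vaccine 19/55 = 34.5% → the mRNA vaccine
Overall: the two-dose vaccine 102/189 = 54.0%, the mRNA vaccine 42/98 = 42.9% → the two-dose vaccine
The mRNA vaccine wins each age group but the two-dose vaccine wins overall — the comparison reverses. The mRNA vaccine's recipients skew toward 65-plus, which has a lower base rate.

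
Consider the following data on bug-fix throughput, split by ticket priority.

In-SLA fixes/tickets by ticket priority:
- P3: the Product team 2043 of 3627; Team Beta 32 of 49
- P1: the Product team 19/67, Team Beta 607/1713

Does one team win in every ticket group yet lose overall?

Yes

P3: the Product team 2043/3627 = 56.3%, Team Beta 32/49 = 65.3% → Team Beta
P1: the Product team 19/67 = 28.4%, Team Beta 607/1713 = 35.4% → Team Beta
Overall: the Product team 2062/3694 = 55.8%, Team Beta 639/1762 = 36.3% → the Product team
Team Beta wins each ticket group but the Product team wins overall — the comparison reverses. Team Beta's tickets skew toward P1, which has a lower base rate.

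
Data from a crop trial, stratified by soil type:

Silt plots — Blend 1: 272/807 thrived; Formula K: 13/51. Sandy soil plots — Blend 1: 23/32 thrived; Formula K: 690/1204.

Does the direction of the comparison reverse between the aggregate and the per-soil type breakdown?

Silt: Blend 1 272/807 = 33.7%, Formula K 13/51 = 25.5% → Blend 1
Sandy soil: Blend 1 23/32 = 71.9%, Formula K 690/1204 = 57.3% → Blend 1
Overall: Blend 1 295/839 = 35.2%, Formula K 703/1255 = 56.0% → Formula K
Blend 1 wins each soil group but Formula K wins overall — the comparison reverses. Blend 1's plots skew toward silt, which has a lower base rate.

Yes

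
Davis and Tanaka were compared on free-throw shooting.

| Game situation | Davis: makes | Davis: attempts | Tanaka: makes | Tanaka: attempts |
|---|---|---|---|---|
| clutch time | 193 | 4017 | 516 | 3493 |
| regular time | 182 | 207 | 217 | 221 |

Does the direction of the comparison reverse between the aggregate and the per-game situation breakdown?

Clutch time: Davis 193/4017 = 4.8%, Tanaka 516/3493 = 14.8% → Tanaka
Regular time: Davis 182/207 = 87.9%, Tanaka 217/221 = 98.2% → Tanaka
Overall: Davis 375/4224 = 8.9%, Tanaka 733/3714 = 19.7% → Tanaka
Tanaka wins overall and in every game group — no reversal.

No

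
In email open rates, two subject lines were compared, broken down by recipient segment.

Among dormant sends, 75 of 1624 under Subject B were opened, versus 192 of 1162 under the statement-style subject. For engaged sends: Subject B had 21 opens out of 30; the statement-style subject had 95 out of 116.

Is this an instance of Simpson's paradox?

Dormant: Subject B 75/1624 = 4.6%, the statement-style subject 192/1162 = 16.5% → the statement-style subject
Engaged: Subject B 21/30 = 70.0%, the statement-style subject 95/116 = 81.9% → the statement-style subject
Overall: Subject B 96/1654 = 5.8%, the statement-style subject 287/1278 = 22.5% → the statement-style subject
The statement-style subject wins overall and in every recipient group — no reversal.

No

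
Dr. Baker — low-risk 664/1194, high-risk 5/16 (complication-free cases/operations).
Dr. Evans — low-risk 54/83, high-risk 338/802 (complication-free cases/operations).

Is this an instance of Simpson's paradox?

Low-risk: Dr. Baker 664/1194 = 55.6%, Dr. Evans 54/83 = 65.1% → Dr. Evans
High-risk: Dr. Baker 5/16 = 31.2%, Dr. Evans 338/802 = 42.1% → Dr. Evans
Overall: Dr. Baker 669/1210 = 55.3%, Dr. Evans 392/885 = 44.3% → Dr. Baker
Dr. Evans wins each patient risk group but Dr. Baker wins overall — the comparison reverses. Dr. Evans's operations skew toward high-risk, which has a lower base rate.

Yes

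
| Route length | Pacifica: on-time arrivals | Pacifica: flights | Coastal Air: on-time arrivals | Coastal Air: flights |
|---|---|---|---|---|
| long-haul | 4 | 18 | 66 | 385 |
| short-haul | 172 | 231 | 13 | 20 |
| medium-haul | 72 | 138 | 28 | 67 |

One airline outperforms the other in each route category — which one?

Pacifica

Long-haul: Pacifica 4/18 = 22.2%, Coastal Air 66/385 = 17.1% → Pacifica
Short-haul: Pacifica 172/231 = 74.5%, Coastal Air 13/20 = 65.0% → Pacifica
Medium-haul: Pacifica 72/138 = 52.2%, Coastal Air 28/67 = 41.8% → Pacifica
Pacifica has the higher rate in all 3 groups.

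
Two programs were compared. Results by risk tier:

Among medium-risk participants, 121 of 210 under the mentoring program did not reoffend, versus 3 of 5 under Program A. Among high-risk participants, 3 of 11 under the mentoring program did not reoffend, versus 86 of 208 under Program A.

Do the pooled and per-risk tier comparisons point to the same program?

No

Medium-risk: the mentoring program 121/210 = 57.6%, Program A 3/5 = 60.0% → Program A
High-risk: the mentoring program 3/11 = 27.3%, Program A 86/208 = 41.3% → Program A
Overall: the mentoring program 124/221 = 56.1%, Program A 89/213 = 41.8% → the mentoring program
Program A wins each risk group but the mentoring program wins overall — the comparison reverses. Program A's participants skew toward high-risk, which has a lower base rate.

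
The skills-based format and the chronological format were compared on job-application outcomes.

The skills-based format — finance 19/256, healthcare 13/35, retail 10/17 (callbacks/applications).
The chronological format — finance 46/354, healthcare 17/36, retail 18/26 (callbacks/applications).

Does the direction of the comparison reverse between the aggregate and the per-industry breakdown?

Finance: the skills-based format 19/256 = 7.4%, the chronological format 46/354 = 13.0% → the chronological format
Healthcare: the skills-based format 13/35 = 37.1%, the chronological format 17/36 = 47.2% → the chronological format
Retail: the skills-based format 10/17 = 58.8%, the chronological format 18/26 = 69.2% → the chronological format
Overall: the skills-based format 42/308 = 13.6%, the chronological format 81/416 = 19.5% → the chronological format
The chronological format wins overall and in every industry group — no reversal.

No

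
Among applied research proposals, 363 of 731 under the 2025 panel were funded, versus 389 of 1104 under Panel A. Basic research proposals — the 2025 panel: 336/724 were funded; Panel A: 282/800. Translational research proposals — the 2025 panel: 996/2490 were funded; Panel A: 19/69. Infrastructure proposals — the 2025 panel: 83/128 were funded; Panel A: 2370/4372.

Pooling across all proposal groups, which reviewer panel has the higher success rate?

Applied research: the 2025 panel 363/731 = 49.7%, Panel A 389/1104 = 35.2% → the 2025 panel
Basic research: the 2025 panel 336/724 = 46.4%, Panel A 282/800 = 35.2% → the 2025 panel
Translational research: the 2025 panel 996/2490 = 40.0%, Panel A 19/69 = 27.5% → the 2025 panel
Infrastructure: the 2025 panel 83/128 = 64.8%, Panel A 2370/4372 = 54.2% → the 2025 panel
Overall: the 2025 panel 1778/4073 = 43.7%, Panel A 3060/6345 = 48.2% → Panel A
(The 2025 panel wins every proposal group but Panel A wins overall — the 2025 panel's proposals skew toward the low-rate translational research group.)

Panel A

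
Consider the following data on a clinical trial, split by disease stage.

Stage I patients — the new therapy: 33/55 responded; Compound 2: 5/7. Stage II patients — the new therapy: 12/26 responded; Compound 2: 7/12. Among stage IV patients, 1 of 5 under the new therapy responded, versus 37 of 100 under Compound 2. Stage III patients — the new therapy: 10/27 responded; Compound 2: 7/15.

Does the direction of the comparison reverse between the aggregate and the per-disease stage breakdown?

Stage I: the new therapy 33/55 = 60.0%, Compound 2 5/7 = 71.4% → Compound 2
Stage II: the new therapy 12/26 = 46.2%, Compound 2 7/12 = 58.3% → Compound 2
Stage IV: the new therapy 1/5 = 20.0%, Compound 2 37/100 = 37.0% → Compound 2
Stage III: the new therapy 10/27 = 37.0%, Compound 2 7/15 = 46.7% → Compound 2
Overall: the new therapy 56/113 = 49.6%, Compound 2 56/134 = 41.8% → the new therapy
Compound 2 wins each disease group but the new therapy wins overall — the comparison reverses. Compound 2's patients skew toward stage IV, which has a lower base rate.

Yes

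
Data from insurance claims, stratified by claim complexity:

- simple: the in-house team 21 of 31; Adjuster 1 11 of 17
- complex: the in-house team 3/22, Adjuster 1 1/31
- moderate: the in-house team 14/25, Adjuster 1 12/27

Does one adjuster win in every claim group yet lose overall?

Simple: the in-house team 21/31 = 67.7%, Adjuster 1 11/17 = 64.7% → the in-house team
Complex: the in-house team 3/22 = 13.6%, Adjuster 1 1/31 = 3.2% → the in-house team
Moderate: the in-house team 14/25 = 56.0%, Adjuster 1 12/27 = 44.4% → the in-house team
Overall: the in-house team 38/78 = 48.7%, Adjuster 1 24/75 = 32.0% → the in-house team
The in-house team wins overall and in every claim group — no reversal.

No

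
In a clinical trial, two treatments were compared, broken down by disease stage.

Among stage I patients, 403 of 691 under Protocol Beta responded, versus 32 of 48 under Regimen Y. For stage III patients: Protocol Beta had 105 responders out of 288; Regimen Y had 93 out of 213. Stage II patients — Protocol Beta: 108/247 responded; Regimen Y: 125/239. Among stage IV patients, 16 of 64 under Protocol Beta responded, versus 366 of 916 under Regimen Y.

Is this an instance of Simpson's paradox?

Stage I: Protocol Beta 403/691 = 58.3%, Regimen Y 32/48 = 66.7% → Regimen Y
Stage III: Protocol Beta 105/288 = 36.5%, Regimen Y 93/213 = 43.7% → Regimen Y
Stage II: Protocol Beta 108/247 = 43.7%, Regimen Y 125/239 = 52.3% → Regimen Y
Stage IV: Protocol Beta 16/64 = 25.0%, Regimen Y 366/916 = 40.0% → Regimen Y
Overall: Protocol Beta 632/1290 = 49.0%, Regimen Y 616/1416 = 43.5% → Protocol Beta
Regimen Y wins each disease group but Protocol Beta wins overall — the comparison reverses. Regimen Y's patients skew toward stage IV, which has a lower base rate.

Yes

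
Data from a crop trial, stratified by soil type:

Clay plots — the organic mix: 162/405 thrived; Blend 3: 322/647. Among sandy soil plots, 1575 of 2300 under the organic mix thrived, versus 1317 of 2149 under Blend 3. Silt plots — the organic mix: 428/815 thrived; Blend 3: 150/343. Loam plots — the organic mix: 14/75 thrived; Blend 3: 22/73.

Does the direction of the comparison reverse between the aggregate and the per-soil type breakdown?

Clay: the organic mix 162/405 = 40.0%, Blend 3 322/647 = 49.8% → Blend 3
Sandy soil: the organic mix 1575/2300 = 68.5%, Blend 3 1317/2149 = 61.3% → the organic mix
Silt: the organic mix 428/815 = 52.5%, Blend 3 150/343 = 43.7% → the organic mix
Loam: the organic mix 14/75 = 18.7%, Blend 3 22/73 = 30.1% → Blend 3
Overall: the organic mix 2179/3595 = 60.6%, Blend 3 1811/3212 = 56.4% → the organic mix
Neither sweeps: the organic mix wins 2 of 4 groups, Blend 3 wins 2. The organic mix wins overall but not every group — no Simpson reversal.

No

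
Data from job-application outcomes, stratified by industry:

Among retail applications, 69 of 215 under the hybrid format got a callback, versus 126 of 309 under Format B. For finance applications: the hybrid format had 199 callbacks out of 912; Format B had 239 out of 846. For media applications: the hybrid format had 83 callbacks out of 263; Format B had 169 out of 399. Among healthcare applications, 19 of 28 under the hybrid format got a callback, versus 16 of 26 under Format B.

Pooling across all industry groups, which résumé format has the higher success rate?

Format B

Retail: the hybrid format 69/215 = 32.1%, Format B 126/309 = 40.8% → Format B
Finance: the hybrid format 199/912 = 21.8%, Format B 239/846 = 28.3% → Format B
Media: the hybrid format 83/263 = 31.6%, Format B 169/399 = 42.4% → Format B
Healthcare: the hybrid format 19/28 = 67.9%, Format B 16/26 = 61.5% → the hybrid format
Overall: the hybrid format 370/1418 = 26.1%, Format B 550/1580 = 34.8% → Format B
(Neither sweeps every industry group, but Format B has the higher pooled rate.)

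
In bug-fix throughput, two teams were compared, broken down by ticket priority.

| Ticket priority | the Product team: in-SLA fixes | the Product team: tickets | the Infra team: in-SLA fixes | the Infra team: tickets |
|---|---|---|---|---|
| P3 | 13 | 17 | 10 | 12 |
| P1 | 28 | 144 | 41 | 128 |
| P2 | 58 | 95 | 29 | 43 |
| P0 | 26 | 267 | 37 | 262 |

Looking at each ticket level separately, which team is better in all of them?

the Infra team

P3: the Product team 13/17 = 76.5%, the Infra team 10/12 = 83.3% → the Infra team
P1: the Product team 28/144 = 19.4%, the Infra team 41/128 = 32.0% → the Infra team
P2: the Product team 58/95 = 61.1%, the Infra team 29/43 = 67.4% → the Infra team
P0: the Product team 26/267 = 9.7%, the Infra team 37/262 = 14.1% → the Infra team
The Infra team has the higher rate in all 4 groups.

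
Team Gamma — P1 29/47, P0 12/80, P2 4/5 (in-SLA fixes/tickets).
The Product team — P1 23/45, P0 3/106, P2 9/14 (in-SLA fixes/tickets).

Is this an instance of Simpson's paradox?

P1: Team Gamma 29/47 = 61.7%, the Product team 23/45 = 51.1% → Team Gamma
P0: Team Gamma 12/80 = 15.0%, the Product team 3/106 = 2.8% → Team Gamma
P2: Team Gamma 4/5 = 80.0%, the Product team 9/14 = 64.3% → Team Gamma
Overall: Team Gamma 45/132 = 34.1%, the Product team 35/165 = 21.2% → Team Gamma
Team Gamma wins overall and in every ticket group — no reversal.

No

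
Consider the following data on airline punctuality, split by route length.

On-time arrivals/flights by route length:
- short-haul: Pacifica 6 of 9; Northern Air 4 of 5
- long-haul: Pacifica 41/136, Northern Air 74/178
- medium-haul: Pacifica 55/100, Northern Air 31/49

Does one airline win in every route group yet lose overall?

No

Short-haul: Pacifica 6/9 = 66.7%, Northern Air 4/5 = 80.0% → Northern Air
Long-haul: Pacifica 41/136 = 30.1%, Northern Air 74/178 = 41.6% → Northern Air
Medium-haul: Pacifica 55/100 = 55.0%, Northern Air 31/49 = 63.3% → Northern Air
Overall: Pacifica 102/245 = 41.6%, Northern Air 109/232 = 47.0% → Northern Air
Northern Air wins overall and in every route group — no reversal.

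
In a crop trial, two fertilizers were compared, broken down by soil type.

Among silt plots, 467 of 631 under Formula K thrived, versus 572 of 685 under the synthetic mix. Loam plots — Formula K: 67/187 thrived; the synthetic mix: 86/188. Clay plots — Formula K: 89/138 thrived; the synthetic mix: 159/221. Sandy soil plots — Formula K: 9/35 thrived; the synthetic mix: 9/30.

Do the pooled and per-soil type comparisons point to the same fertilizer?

Yes

Silt: Formula K 467/631 = 74.0%, the synthetic mix 572/685 = 83.5% → the synthetic mix
Loam: Formula K 67/187 = 35.8%, the synthetic mix 86/188 = 45.7% → the synthetic mix
Clay: Formula K 89/138 = 64.5%, the synthetic mix 159/221 = 71.9% → the synthetic mix
Sandy soil: Formula K 9/35 = 25.7%, the synthetic mix 9/30 = 30.0% → the synthetic mix
Overall: Formula K 632/991 = 63.8%, the synthetic mix 826/1124 = 73.5% → the synthetic mix
The synthetic mix wins overall and in every soil group — no reversal.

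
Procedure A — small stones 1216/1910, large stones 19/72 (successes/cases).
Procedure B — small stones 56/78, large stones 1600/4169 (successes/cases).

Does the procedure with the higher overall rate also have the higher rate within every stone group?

Small stones: Procedure A 1216/1910 = 63.7%, Procedure B 56/78 = 71.8% → Procedure B
Large stones: Procedure A 19/72 = 26.4%, Procedure B 1600/4169 = 38.4% → Procedure B
Overall: Procedure A 1235/1982 = 62.3%, Procedure B 1656/4247 = 39.0% → Procedure A
Procedure B wins each stone group but Procedure A wins overall — the comparison reverses. Procedure B's cases skew toward large stones, which has a lower base rate.

No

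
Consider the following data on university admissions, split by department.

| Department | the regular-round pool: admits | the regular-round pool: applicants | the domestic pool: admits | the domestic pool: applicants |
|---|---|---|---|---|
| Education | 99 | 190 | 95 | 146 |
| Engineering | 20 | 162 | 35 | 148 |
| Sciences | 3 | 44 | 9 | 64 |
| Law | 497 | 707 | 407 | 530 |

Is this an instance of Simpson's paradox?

No

Education: the regular-round pool 99/190 = 52.1%, the domestic pool 95/146 = 65.1% → the domestic pool
Engineering: the regular-round pool 20/162 = 12.3%, the domestic pool 35/148 = 23.6% → the domestic pool
Sciences: the regular-round pool 3/44 = 6.8%, the domestic pool 9/64 = 14.1% → the domestic pool
Law: the regular-round pool 497/707 = 70.3%, the domestic pool 407/530 = 76.8% → the domestic pool
Overall: the regular-round pool 619/1103 = 56.1%, the domestic pool 546/888 = 61.5% → the domestic pool
The domestic pool wins overall and in every department group — no reversal.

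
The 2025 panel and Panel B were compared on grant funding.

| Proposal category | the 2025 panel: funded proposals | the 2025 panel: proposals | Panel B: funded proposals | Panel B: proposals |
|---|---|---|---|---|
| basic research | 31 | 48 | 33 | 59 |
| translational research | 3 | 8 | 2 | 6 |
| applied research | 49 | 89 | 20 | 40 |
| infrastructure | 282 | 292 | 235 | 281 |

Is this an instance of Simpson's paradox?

Basic research: the 2025 panel 31/48 = 64.6%, Panel B 33/59 = 55.9% → the 2025 panel
Translational research: the 2025 panel 3/8 = 37.5%, Panel B 2/6 = 33.3% → the 2025 panel
Applied research: the 2025 panel 49/89 = 55.1%, Panel B 20/40 = 50.0% → the 2025 panel
Infrastructure: the 2025 panel 282/292 = 96.6%, Panel B 235/281 = 83.6% → the 2025 panel
Overall: the 2025 panel 365/437 = 83.5%, Panel B 290/386 = 75.1% → the 2025 panel
The 2025 panel wins overall and in every proposal group — no reversal.

No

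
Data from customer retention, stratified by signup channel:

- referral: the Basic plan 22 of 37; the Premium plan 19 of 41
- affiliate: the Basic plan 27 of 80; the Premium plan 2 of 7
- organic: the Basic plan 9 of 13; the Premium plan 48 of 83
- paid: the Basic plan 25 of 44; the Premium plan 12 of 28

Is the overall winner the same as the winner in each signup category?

Referral: the Basic plan 22/37 = 59.5%, the Premium plan 19/41 = 46.3% → the Basic plan
Affiliate: the Basic plan 27/80 = 33.8%, the Premium plan 2/7 = 28.6% → the Basic plan
Organic: the Basic plan 9/13 = 69.2%, the Premium plan 48/83 = 57.8% → the Basic plan
Paid: the Basic plan 25/44 = 56.8%, the Premium plan 12/28 = 42.9% → the Basic plan
Overall: the Basic plan 83/174 = 47.7%, the Premium plan 81/159 = 50.9% → the Premium plan
The Basic plan wins each signup group but the Premium plan wins overall — the comparison reverses. The Basic plan's customers skew toward affiliate, which has a lower base rate.

No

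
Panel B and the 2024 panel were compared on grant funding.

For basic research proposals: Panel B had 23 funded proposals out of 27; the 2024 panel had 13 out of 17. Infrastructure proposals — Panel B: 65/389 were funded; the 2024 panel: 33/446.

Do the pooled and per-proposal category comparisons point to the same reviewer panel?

Basic research: Panel B 23/27 = 85.2%, the 2024 panel 13/17 = 76.5% → Panel B
Infrastructure: Panel B 65/389 = 16.7%, the 2024 panel 33/446 = 7.4% → Panel B
Overall: Panel B 88/416 = 21.2%, the 2024 panel 46/463 = 9.9% → Panel B
Panel B wins overall and in every proposal group — no reversal.

Yes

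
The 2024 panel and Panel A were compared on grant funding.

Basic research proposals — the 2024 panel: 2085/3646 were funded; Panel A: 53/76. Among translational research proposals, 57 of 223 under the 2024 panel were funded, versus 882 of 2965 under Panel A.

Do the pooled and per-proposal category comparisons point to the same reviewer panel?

Basic research: the 2024 panel 2085/3646 = 57.2%, Panel A 53/76 = 69.7% → Panel A
Translational research: the 2024 panel 57/223 = 25.6%, Panel A 882/2965 = 29.7% → Panel A
Overall: the 2024 panel 2142/3869 = 55.4%, Panel A 935/3041 = 30.7% → the 2024 panel
Panel A wins each proposal group but the 2024 panel wins overall — the comparison reverses. Panel A's proposals skew toward translational research, which has a lower base rate.

No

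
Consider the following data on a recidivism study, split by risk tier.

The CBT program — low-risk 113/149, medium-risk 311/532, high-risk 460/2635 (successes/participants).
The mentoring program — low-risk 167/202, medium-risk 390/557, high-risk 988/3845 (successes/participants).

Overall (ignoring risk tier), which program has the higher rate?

Low-risk: the CBT program 113/149 = 75.8%, the mentoring program 167/202 = 82.7% → the mentoring program
Medium-risk: the CBT program 311/532 = 58.5%, the mentoring program 390/557 = 70.0% → the mentoring program
High-risk: the CBT program 460/2635 = 17.5%, the mentoring program 988/3845 = 25.7% → the mentoring program
Overall: the CBT program 884/3316 = 26.7%, the mentoring program 1545/4604 = 33.6% → the mentoring program

the mentoring program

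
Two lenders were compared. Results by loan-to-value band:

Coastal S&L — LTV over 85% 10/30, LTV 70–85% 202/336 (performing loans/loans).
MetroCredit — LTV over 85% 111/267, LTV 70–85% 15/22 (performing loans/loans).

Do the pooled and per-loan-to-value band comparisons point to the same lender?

LTV over 85%: Coastal S&L 10/30 = 33.3%, MetroCredit 111/267 = 41.6% → MetroCredit
LTV 70–85%: Coastal S&L 202/336 = 60.1%, MetroCredit 15/22 = 68.2% → MetroCredit
Overall: Coastal S&L 212/366 = 57.9%, MetroCredit 126/289 = 43.6% → Coastal S&L
MetroCredit wins each loan-to-value group but Coastal S&L wins overall — the comparison reverses. MetroCredit's loans skew toward LTV over 85%, which has a lower base rate.

No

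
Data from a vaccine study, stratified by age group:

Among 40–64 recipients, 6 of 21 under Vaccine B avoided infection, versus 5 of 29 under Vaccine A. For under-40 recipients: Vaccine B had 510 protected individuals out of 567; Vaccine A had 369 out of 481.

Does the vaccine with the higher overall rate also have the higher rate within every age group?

40–64: Vaccine B 6/21 = 28.6%, Vaccine A 5/29 = 17.2% → Vaccine B
Under-40: Vaccine B 510/567 = 89.9%, Vaccine A 369/481 = 76.7% → Vaccine B
Overall: Vaccine B 516/588 = 87.8%, Vaccine A 374/510 = 73.3% → Vaccine B
Vaccine B wins overall and in every age group — no reversal.

Yes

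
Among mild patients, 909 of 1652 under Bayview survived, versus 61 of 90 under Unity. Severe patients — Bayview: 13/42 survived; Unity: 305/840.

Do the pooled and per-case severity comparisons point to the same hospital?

Mild: Bayview 909/1652 = 55.0%, Unity 61/90 = 67.8% → Unity
Severe: Bayview 13/42 = 31.0%, Unity 305/840 = 36.3% → Unity
Overall: Bayview 922/1694 = 54.4%, Unity 366/930 = 39.4% → Bayview
Unity wins each case group but Bayview wins overall — the comparison reverses. Unity's patients skew toward severe, which has a lower base rate.

No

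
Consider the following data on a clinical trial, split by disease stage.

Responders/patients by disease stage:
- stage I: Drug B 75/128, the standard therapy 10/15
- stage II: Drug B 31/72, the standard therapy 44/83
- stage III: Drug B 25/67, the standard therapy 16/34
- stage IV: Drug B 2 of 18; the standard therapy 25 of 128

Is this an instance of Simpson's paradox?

Stage I: Drug B 75/128 = 58.6%, the standard therapy 10/15 = 66.7% → the standard therapy
Stage II: Drug B 31/72 = 43.1%, the standard therapy 44/83 = 53.0% → the standard therapy
Stage III: Drug B 25/67 = 37.3%, the standard therapy 16/34 = 47.1% → the standard therapy
Stage IV: Drug B 2/18 = 11.1%, the standard therapy 25/128 = 19.5% → the standard therapy
Overall: Drug B 133/285 = 46.7%, the standard therapy 95/260 = 36.5% → Drug B
The standard therapy wins each disease group but Drug B wins overall — the comparison reverses. The standard therapy's patients skew toward stage IV, which has a lower base rate.

Yes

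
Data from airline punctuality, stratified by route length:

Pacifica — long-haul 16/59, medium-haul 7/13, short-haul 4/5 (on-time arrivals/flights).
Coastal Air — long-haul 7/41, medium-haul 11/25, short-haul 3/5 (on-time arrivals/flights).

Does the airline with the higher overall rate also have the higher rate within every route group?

Yes

Long-haul: Pacifica 16/59 = 27.1%, Coastal Air 7/41 = 17.1% → Pacifica
Medium-haul: Pacifica 7/13 = 53.8%, Coastal Air 11/25 = 44.0% → Pacifica
Short-haul: Pacifica 4/5 = 80.0%, Coastal Air 3/5 = 60.0% → Pacifica
Overall: Pacifica 27/77 = 35.1%, Coastal Air 21/71 = 29.6% → Pacifica
Pacifica wins overall and in every route group — no reversal.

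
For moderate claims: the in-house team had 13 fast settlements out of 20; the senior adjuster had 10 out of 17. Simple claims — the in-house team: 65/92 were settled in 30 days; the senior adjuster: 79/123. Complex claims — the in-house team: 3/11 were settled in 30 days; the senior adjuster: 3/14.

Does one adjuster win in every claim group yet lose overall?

Moderate: the in-house team 13/20 = 65.0%, the senior adjuster 10/17 = 58.8% → the in-house team
Simple: the in-house team 65/92 = 70.7%, the senior adjuster 79/123 = 64.2% → the in-house team
Complex: the in-house team 3/11 = 27.3%, the senior adjuster 3/14 = 21.4% → the in-house team
Overall: the in-house team 81/123 = 65.9%, the senior adjuster 92/154 = 59.7% → the in-house team
The in-house team wins overall and in every claim group — no reversal.

No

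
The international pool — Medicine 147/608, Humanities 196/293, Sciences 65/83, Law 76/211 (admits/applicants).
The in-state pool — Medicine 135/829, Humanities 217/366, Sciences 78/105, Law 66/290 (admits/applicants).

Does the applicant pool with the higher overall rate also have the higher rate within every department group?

Medicine: the international pool 147/608 = 24.2%, the in-state pool 135/829 = 16.3% → the international pool
Humanities: the international pool 196/293 = 66.9%, the in-state pool 217/366 = 59.3% → the international pool
Sciences: the international pool 65/83 = 78.3%, the in-state pool 78/105 = 74.3% → the international pool
Law: the international pool 76/211 = 36.0%, the in-state pool 66/290 = 22.8% → the international pool
Overall: the international pool 484/1195 = 40.5%, the in-state pool 496/1590 = 31.2% → the international pool
The international pool wins overall and in every department group — no reversal.

Yes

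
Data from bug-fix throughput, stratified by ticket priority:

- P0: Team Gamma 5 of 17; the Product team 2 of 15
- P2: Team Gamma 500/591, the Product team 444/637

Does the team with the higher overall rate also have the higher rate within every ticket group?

P0: Team Gamma 5/17 = 29.4%, the Product team 2/15 = 13.3% → Team Gamma
P2: Team Gamma 500/591 = 84.6%, the Product team 444/637 = 69.7% → Team Gamma
Overall: Team Gamma 505/608 = 83.1%, the Product team 446/652 = 68.4% → Team Gamma
Team Gamma wins overall and in every ticket group — no reversal.

Yes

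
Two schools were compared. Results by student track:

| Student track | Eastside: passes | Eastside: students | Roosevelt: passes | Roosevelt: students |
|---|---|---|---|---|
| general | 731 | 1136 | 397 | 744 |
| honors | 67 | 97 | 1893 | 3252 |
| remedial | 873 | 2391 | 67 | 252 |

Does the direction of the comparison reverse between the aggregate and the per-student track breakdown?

General: Eastside 731/1136 = 64.3%, Roosevelt 397/744 = 53.4% → Eastside
Honors: Eastside 67/97 = 69.1%, Roosevelt 1893/3252 = 58.2% → Eastside
Remedial: Eastside 873/2391 = 36.5%, Roosevelt 67/252 = 26.6% → Eastside
Overall: Eastside 1671/3624 = 46.1%, Roosevelt 2357/4248 = 55.5% → Roosevelt
Eastside wins each student group but Roosevelt wins overall — the comparison reverses. Eastside's students skew toward remedial, which has a lower base rate.

Yes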